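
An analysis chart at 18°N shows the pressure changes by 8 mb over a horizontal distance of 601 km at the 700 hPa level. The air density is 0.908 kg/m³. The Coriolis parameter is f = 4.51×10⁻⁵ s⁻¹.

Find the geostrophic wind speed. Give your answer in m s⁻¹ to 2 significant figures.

Pressure gradient: |∂P/∂n| = 800 Pa / 601000 m = 1.33×10⁻³ Pa/m
Geostrophic balance (pressure-gradient force = Coriolis force):
V_g = (1/(fρ)) |∂P/∂n| = 1.33×10⁻³ / (4.51×10⁻⁵ × 0.908) = 32.5 m/s

33 m s⁻¹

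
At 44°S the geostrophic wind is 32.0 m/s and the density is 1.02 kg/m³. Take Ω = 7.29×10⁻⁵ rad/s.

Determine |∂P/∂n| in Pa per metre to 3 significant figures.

3.31×10⁻³ Pa/m

Coriolis parameter at 44°S:
f = 2Ω sin φ = 2 × 7.29×10⁻⁵ × sin 44° = 1.01×10⁻⁴ s⁻¹
Geostrophic balance rearranged: |∂P/∂n| = f ρ V_g
|∂P/∂n| = 1.01×10⁻⁴ × 1.02 × 32.0 = 3.31×10⁻³ Pa/m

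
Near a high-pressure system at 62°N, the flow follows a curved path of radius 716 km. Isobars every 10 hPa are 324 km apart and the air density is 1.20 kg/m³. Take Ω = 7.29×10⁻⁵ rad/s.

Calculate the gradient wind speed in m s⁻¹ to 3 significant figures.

29.3 m s⁻¹

Coriolis parameter at 62°N:
f = 2Ω sin φ = 2 × 7.29×10⁻⁵ × sin 62° = 1.29×10⁻⁴ s⁻¹
Pressure gradient: |∂P/∂n| = 1000 Pa / 324000 m = 3.09×10⁻³ Pa/m
Geostrophic speed: V_g = |∂P/∂n|/(fρ) = 3.09×10⁻³/(1.29×10⁻⁴ × 1.20) = 20.0 m/s
Around a high, pressure-gradient force acts outward with centrifugal, so Coriolis balances both:
fV = (1/ρ)|∂P/∂n| + V²/R  →  V² − fR·V + fR·V_g = 0
With fR = 1.29×10⁻⁴ × 716×10³ m = 92.2 m/s:
V = [fR − √((fR)² − 4 fR V_g)]/2 = [92.2 − √(92.2² − 4×92.2×20)]/2 = 29.3 m/s
Supergeostrophic (V > V_g = 20 m/s), as expected around a high.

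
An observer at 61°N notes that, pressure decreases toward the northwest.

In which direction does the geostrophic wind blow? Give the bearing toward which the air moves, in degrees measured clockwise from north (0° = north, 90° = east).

045°

The pressure-gradient force points toward the northwest (bearing 315°).
Geostrophic balance: in the Northern Hemisphere the Coriolis force deflects motion to the right, so the geostrophic wind blows 90° to the right of the pressure-gradient force (low pressure on the left).
Rotating 315° by 90° clockwise gives 045° — the wind blows toward the northeast.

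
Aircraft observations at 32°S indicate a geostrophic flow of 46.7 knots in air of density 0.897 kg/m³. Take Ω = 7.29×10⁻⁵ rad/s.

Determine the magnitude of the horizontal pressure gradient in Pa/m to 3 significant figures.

1.67×10⁻³ Pa/m

Coriolis parameter at 32°S:
f = 2Ω sin φ = 2 × 7.29×10⁻⁵ × sin 32° = 7.73×10⁻⁵ s⁻¹
Wind speed in SI: 46.7 knots = 24.0 m/s
Geostrophic balance rearranged: |∂P/∂n| = f ρ V_g
|∂P/∂n| = 7.73×10⁻⁵ × 0.897 × 24.0 = 1.67×10⁻³ Pa/m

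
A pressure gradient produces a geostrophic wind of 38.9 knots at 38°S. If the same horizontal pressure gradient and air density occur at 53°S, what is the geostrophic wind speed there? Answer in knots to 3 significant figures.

30.0 knots

With the same pressure gradient and density, V_g ∝ 1/f ∝ 1/sin φ.
V₂ = V₁ · sin φ₁ / sin φ₂ = 38.9 × sin 38° / sin 53°
V₂ = 38.9 × 0.6157/0.7986 = 30.0 knots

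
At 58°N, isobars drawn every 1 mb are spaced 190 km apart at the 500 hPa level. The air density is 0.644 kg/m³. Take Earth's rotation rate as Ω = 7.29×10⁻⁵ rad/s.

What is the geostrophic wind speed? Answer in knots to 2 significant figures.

Coriolis parameter at 58°N:
f = 2Ω sin φ = 2 × 7.29×10⁻⁵ × sin 58° = 1.24×10⁻⁴ s⁻¹
Pressure gradient: |∂P/∂n| = 100 Pa / 190000 m = 5.26×10⁻⁴ Pa/m
Geostrophic balance (pressure-gradient force = Coriolis force):
V_g = (1/(fρ)) |∂P/∂n| = 5.26×10⁻⁴ / (1.24×10⁻⁴ × 0.644) = 6.61 m/s
Converting: 6.61 m/s × 1.944 = 13 knots

13 knots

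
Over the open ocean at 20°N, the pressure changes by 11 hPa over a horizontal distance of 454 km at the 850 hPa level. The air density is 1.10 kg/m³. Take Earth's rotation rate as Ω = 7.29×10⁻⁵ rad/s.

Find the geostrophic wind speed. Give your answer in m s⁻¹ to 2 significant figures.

Coriolis parameter at 20°N:
f = 2Ω sin φ = 2 × 7.29×10⁻⁵ × sin 20° = 4.99×10⁻⁵ s⁻¹
Pressure gradient: |∂P/∂n| = 1100 Pa / 454000 m = 2.42×10⁻³ Pa/m
Geostrophic balance (pressure-gradient force = Coriolis force):
V_g = (1/(fρ)) |∂P/∂n| = 2.42×10⁻³ / (4.99×10⁻⁵ × 1.10) = 44.2 m/s

44 m s⁻¹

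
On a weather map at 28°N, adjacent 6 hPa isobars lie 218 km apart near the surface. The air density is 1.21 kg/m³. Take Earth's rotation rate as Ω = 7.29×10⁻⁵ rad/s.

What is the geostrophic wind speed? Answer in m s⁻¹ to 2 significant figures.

33 m s⁻¹

Coriolis parameter at 28°N:
f = 2Ω sin φ = 2 × 7.29×10⁻⁵ × sin 28° = 6.84×10⁻⁵ s⁻¹
Pressure gradient: |∂P/∂n| = 600 Pa / 218000 m = 2.75×10⁻³ Pa/m
Geostrophic balance (pressure-gradient force = Coriolis force):
V_g = (1/(fρ)) |∂P/∂n| = 2.75×10⁻³ / (6.84×10⁻⁵ × 1.21) = 33.2 m/s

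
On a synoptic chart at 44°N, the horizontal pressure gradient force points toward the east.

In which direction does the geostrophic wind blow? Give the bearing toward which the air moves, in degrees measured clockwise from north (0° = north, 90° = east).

180°

The pressure-gradient force points toward the east (bearing 090°).
Geostrophic balance: in the Northern Hemisphere the Coriolis force deflects motion to the right, so the geostrophic wind blows 90° to the right of the pressure-gradient force (low pressure on the left).
Rotating 090° by 90° clockwise gives 180° — the wind blows toward the south.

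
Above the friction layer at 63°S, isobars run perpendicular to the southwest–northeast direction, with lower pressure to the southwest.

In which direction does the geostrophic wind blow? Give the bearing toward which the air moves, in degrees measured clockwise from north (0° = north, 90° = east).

135°

The pressure-gradient force points toward the southwest (bearing 225°).
Geostrophic balance: in the Southern Hemisphere the Coriolis force deflects motion to the left, so the geostrophic wind blows 90° to the left of the pressure-gradient force (low pressure on the right).
Rotating 225° by 90° counterclockwise gives 135° — the wind blows toward the southeast.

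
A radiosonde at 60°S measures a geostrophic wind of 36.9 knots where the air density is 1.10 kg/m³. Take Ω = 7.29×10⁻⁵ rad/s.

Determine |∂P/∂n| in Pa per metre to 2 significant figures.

Coriolis parameter at 60°S:
f = 2Ω sin φ = 2 × 7.29×10⁻⁵ × sin 60° = 1.26×10⁻⁴ s⁻¹
Wind speed in SI: 36.9 knots = 19.0 m/s
Geostrophic balance rearranged: |∂P/∂n| = f ρ V_g
|∂P/∂n| = 1.26×10⁻⁴ × 1.10 × 19.0 = 2.64×10⁻³ Pa/m

2.6×10⁻³ Pa/m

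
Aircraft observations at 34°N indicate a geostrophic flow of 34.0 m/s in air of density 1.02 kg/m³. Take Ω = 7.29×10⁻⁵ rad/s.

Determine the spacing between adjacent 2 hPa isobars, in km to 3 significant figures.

Coriolis parameter at 34°N:
f = 2Ω sin φ = 2 × 7.29×10⁻⁵ × sin 34° = 8.15×10⁻⁵ s⁻¹
Geostrophic balance rearranged: |∂P/∂n| = f ρ V_g
|∂P/∂n| = 8.15×10⁻⁵ × 1.02 × 34.0 = 2.83×10⁻³ Pa/m
Isobar spacing: Δn = ΔP/|∂P/∂n| = 200 Pa / 2.83×10⁻³ Pa/m = 70735 m ≈ 70.7 km

70.7 km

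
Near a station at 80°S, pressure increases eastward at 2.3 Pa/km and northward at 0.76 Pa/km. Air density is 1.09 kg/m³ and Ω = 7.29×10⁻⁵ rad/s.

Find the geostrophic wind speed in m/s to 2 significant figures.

Coriolis parameter at 80°S:
f = 2Ω sin φ = 2 × 7.29×10⁻⁵ × sin 80° = 1.44×10⁻⁴ s⁻¹
In the Southern Hemisphere f is negative: f = −1.44×10⁻⁴ s⁻¹.
Component geostrophic relations (x east, y north):
u_g = −(1/(fρ)) ∂P/∂y,  v_g = (1/(fρ)) ∂P/∂x
u_g = −(0.76×10⁻³)/(−1.44×10⁻⁴ × 1.09) = 4.86 m/s;  v_g = (2.3×10⁻³)/(−1.44×10⁻⁴ × 1.09) = −14.7 m/s
|V_g| = √(u_g² + v_g²) = 15.5 m/s

15 m/s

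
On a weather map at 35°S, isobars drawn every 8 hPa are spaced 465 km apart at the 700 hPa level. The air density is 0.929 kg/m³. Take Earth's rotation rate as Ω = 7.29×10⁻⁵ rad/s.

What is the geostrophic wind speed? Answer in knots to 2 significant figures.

43 knots

Coriolis parameter at 35°S:
f = 2Ω sin φ = 2 × 7.29×10⁻⁵ × sin 35° = 8.36×10⁻⁵ s⁻¹
Pressure gradient: |∂P/∂n| = 800 Pa / 465000 m = 1.72×10⁻³ Pa/m
Geostrophic balance (pressure-gradient force = Coriolis force):
V_g = (1/(fρ)) |∂P/∂n| = 1.72×10⁻³ / (8.36×10⁻⁵ × 0.929) = 22.1 m/s
Converting: 22.1 m/s × 1.944 = 43 knots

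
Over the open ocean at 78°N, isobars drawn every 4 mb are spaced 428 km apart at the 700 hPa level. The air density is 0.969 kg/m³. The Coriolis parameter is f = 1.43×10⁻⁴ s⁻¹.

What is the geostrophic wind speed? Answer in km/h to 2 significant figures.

24 km/h

Pressure gradient: |∂P/∂n| = 400 Pa / 428000 m = 9.35×10⁻⁴ Pa/m
Geostrophic balance (pressure-gradient force = Coriolis force):
V_g = (1/(fρ)) |∂P/∂n| = 9.35×10⁻⁴ / (1.43×10⁻⁴ × 0.969) = 6.74 m/s
Converting: 6.74 m/s × 3.6 = 24 km/h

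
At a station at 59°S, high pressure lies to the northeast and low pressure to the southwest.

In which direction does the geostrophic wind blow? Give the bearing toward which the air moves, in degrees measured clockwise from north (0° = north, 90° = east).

The pressure-gradient force points toward the southwest (bearing 225°).
Geostrophic balance: in the Southern Hemisphere the Coriolis force deflects motion to the left, so the geostrophic wind blows 90° to the left of the pressure-gradient force (low pressure on the right).
Rotating 225° by 90° counterclockwise gives 135° — the wind blows toward the southeast.

135°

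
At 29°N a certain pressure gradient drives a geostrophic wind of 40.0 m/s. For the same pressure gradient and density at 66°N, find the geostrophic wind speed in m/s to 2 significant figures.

With the same pressure gradient and density, V_g ∝ 1/f ∝ 1/sin φ.
V₂ = V₁ · sin φ₁ / sin φ₂ = 40.0 × sin 29° / sin 66°
V₂ = 40.0 × 0.4848/0.9135 = 21 m/s

21 m/s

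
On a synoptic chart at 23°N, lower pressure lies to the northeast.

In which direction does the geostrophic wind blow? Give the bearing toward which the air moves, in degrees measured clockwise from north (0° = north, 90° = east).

The pressure-gradient force points toward the northeast (bearing 045°).
Geostrophic balance: in the Northern Hemisphere the Coriolis force deflects motion to the right, so the geostrophic wind blows 90° to the right of the pressure-gradient force (low pressure on the left).
Rotating 045° by 90° clockwise gives 135° — the wind blows toward the southeast.

135°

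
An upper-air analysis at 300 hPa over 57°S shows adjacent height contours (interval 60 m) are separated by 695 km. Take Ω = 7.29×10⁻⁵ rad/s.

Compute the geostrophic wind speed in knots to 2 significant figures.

Coriolis parameter at 57°S:
f = 2Ω sin φ = 2 × 7.29×10⁻⁵ × sin 57° = 1.22×10⁻⁴ s⁻¹
Height gradient: |∂Z/∂n| = 60 m / 695000 m = 8.63×10⁻⁵
On a pressure surface, geostrophic balance gives V_g = (g/f)|∂Z/∂n|:
V_g = 9.81 × 8.63×10⁻⁵ / 1.22×10⁻⁴ = 6.93 m/s
Converting: 6.93 m/s × 1.944 = 13 knots

13 knots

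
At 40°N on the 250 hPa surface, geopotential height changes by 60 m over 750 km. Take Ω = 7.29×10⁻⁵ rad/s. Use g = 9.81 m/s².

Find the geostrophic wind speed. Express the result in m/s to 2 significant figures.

Coriolis parameter at 40°N:
f = 2Ω sin φ = 2 × 7.29×10⁻⁵ × sin 40° = 9.37×10⁻⁵ s⁻¹
Height gradient: |∂Z/∂n| = 60 m / 750000 m = 8.00×10⁻⁵
On a pressure surface, geostrophic balance gives V_g = (g/f)|∂Z/∂n|:
V_g = 9.81 × 8.00×10⁻⁵ / 9.37×10⁻⁵ = 8.37 m/s

8.4 m/s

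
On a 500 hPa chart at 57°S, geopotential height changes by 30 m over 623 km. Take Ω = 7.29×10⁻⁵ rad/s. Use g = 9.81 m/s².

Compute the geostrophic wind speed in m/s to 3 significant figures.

3.86 m/s

Coriolis parameter at 57°S:
f = 2Ω sin φ = 2 × 7.29×10⁻⁵ × sin 57° = 1.22×10⁻⁴ s⁻¹
Height gradient: |∂Z/∂n| = 30 m / 623000 m = 4.82×10⁻⁵
On a pressure surface, geostrophic balance gives V_g = (g/f)|∂Z/∂n|:
V_g = 9.81 × 4.82×10⁻⁵ / 1.22×10⁻⁴ = 3.86 m/s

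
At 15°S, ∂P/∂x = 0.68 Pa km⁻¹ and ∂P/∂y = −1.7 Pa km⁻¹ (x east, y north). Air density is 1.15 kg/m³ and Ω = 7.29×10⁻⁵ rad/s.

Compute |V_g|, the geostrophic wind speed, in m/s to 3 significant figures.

Coriolis parameter at 15°S:
f = 2Ω sin φ = 2 × 7.29×10⁻⁵ × sin 15° = 3.77×10⁻⁵ s⁻¹
In the Southern Hemisphere f is negative: f = −3.77×10⁻⁵ s⁻¹.
Component geostrophic relations (x east, y north):
u_g = −(1/(fρ)) ∂P/∂y,  v_g = (1/(fρ)) ∂P/∂x
u_g = −(−1.7×10⁻³)/(−3.77×10⁻⁵ × 1.15) = −39.2 m/s;  v_g = (0.68×10⁻³)/(−3.77×10⁻⁵ × 1.15) = −15.7 m/s
|V_g| = √(u_g² + v_g²) = 42.2 m/s

42.2 m/s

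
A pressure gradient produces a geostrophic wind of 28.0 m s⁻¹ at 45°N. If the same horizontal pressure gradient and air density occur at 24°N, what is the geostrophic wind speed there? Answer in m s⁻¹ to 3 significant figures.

48.7 m s⁻¹

With the same pressure gradient and density, V_g ∝ 1/f ∝ 1/sin φ.
V₂ = V₁ · sin φ₁ / sin φ₂ = 28.0 × sin 45° / sin 24°
V₂ = 28.0 × 0.7071/0.4067 = 48.7 m s⁻¹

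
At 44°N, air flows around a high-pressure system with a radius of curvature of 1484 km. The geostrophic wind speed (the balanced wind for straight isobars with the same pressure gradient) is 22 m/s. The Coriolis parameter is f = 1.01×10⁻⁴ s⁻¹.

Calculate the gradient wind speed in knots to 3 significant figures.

52.1 knots

Around a high, pressure-gradient force acts outward with centrifugal, so Coriolis balances both:
fV = (1/ρ)|∂P/∂n| + V²/R  →  V² − fR·V + fR·V_g = 0
With fR = 1.01×10⁻⁴ × 1484×10³ m = 150 m/s:
V = [fR − √((fR)² − 4 fR V_g)]/2 = [150 − √(150² − 4×150×22)]/2 = 26.8 m/s
Supergeostrophic (V > V_g = 22 m/s), as expected around a high.
Converting: 26.8 m/s × 1.944 = 52.1 knots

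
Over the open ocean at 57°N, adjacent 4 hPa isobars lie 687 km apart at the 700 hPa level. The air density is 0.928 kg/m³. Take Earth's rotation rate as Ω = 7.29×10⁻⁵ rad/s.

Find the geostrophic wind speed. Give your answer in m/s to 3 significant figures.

Coriolis parameter at 57°N:
f = 2Ω sin φ = 2 × 7.29×10⁻⁵ × sin 57° = 1.22×10⁻⁴ s⁻¹
Pressure gradient: |∂P/∂n| = 400 Pa / 687000 m = 5.82×10⁻⁴ Pa/m
Geostrophic balance (pressure-gradient force = Coriolis force):
V_g = (1/(fρ)) |∂P/∂n| = 5.82×10⁻⁴ / (1.22×10⁻⁴ × 0.928) = 5.13 m/s

5.13 m/s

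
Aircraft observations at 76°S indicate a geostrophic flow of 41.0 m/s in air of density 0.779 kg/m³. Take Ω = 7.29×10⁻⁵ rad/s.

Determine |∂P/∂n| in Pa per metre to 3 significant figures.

Coriolis parameter at 76°S:
f = 2Ω sin φ = 2 × 7.29×10⁻⁵ × sin 76° = 1.41×10⁻⁴ s⁻¹
Geostrophic balance rearranged: |∂P/∂n| = f ρ V_g
|∂P/∂n| = 1.41×10⁻⁴ × 0.779 × 41.0 = 4.52×10⁻³ Pa/m

4.52×10⁻³ Pa/m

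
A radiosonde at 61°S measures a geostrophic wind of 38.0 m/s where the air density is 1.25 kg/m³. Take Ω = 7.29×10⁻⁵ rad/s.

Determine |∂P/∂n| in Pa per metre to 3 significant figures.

6.06×10⁻³ Pa/m

Coriolis parameter at 61°S:
f = 2Ω sin φ = 2 × 7.29×10⁻⁵ × sin 61° = 1.28×10⁻⁴ s⁻¹
Geostrophic balance rearranged: |∂P/∂n| = f ρ V_g
|∂P/∂n| = 1.28×10⁻⁴ × 1.25 × 38.0 = 6.06×10⁻³ Pa/m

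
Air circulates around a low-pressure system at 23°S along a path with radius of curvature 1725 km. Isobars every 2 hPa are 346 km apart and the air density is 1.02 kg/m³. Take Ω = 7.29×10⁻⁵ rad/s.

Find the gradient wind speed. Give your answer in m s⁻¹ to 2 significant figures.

Coriolis parameter at 23°S:
f = 2Ω sin φ = 2 × 7.29×10⁻⁵ × sin 23° = 5.70×10⁻⁵ s⁻¹
Pressure gradient: |∂P/∂n| = 200 Pa / 346000 m = 5.78×10⁻⁴ Pa/m
Geostrophic speed: V_g = |∂P/∂n|/(fρ) = 5.78×10⁻⁴/(5.70×10⁻⁵ × 1.02) = 9.95 m/s
Around a low, centrifugal force acts outward with Coriolis, so pressure-gradient force balances both:
(1/ρ)|∂P/∂n| = fV + V²/R  →  V² + fR·V − fR·V_g = 0
With fR = 5.70×10⁻⁵ × 1725×10³ m = 98.3 m/s:
V = [−fR + √((fR)² + 4 fR V_g)]/2 = [−98.3 + √(98.3² + 4×98.3×9.95)]/2 = 9.1 m/s
Subgeostrophic (V < V_g = 9.95 m/s), as expected around a low.

9.1 m s⁻¹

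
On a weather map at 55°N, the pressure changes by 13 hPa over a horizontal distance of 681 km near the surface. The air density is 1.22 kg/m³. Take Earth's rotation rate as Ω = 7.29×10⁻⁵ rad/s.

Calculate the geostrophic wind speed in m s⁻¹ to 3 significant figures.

Coriolis parameter at 55°N:
f = 2Ω sin φ = 2 × 7.29×10⁻⁵ × sin 55° = 1.19×10⁻⁴ s⁻¹
Pressure gradient: |∂P/∂n| = 1300 Pa / 681000 m = 1.91×10⁻³ Pa/m
Geostrophic balance (pressure-gradient force = Coriolis force):
V_g = (1/(fρ)) |∂P/∂n| = 1.91×10⁻³ / (1.19×10⁻⁴ × 1.22) = 13.1 m/s

13.1 m s⁻¹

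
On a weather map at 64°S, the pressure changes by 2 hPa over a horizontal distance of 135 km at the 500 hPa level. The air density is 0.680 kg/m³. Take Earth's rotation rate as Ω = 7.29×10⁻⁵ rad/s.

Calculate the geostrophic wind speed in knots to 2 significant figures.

Coriolis parameter at 64°S:
f = 2Ω sin φ = 2 × 7.29×10⁻⁵ × sin 64° = 1.31×10⁻⁴ s⁻¹
Pressure gradient: |∂P/∂n| = 200 Pa / 135000 m = 1.48×10⁻³ Pa/m
Geostrophic balance (pressure-gradient force = Coriolis force):
V_g = (1/(fρ)) |∂P/∂n| = 1.48×10⁻³ / (1.31×10⁻⁴ × 0.680) = 16.6 m/s
Converting: 16.6 m/s × 1.944 = 32 knots

32 knots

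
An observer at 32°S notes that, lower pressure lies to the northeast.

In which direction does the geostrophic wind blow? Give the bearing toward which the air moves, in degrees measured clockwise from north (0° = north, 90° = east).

315°

The pressure-gradient force points toward the northeast (bearing 045°).
Geostrophic balance: in the Southern Hemisphere the Coriolis force deflects motion to the left, so the geostrophic wind blows 90° to the left of the pressure-gradient force (low pressure on the right).
Rotating 045° by 90° counterclockwise gives 315° — the wind blows toward the northwest.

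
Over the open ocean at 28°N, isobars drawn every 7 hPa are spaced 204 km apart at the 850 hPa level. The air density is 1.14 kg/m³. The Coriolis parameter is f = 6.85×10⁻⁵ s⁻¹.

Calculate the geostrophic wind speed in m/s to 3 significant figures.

Pressure gradient: |∂P/∂n| = 700 Pa / 204000 m = 3.43×10⁻³ Pa/m
Geostrophic balance (pressure-gradient force = Coriolis force):
V_g = (1/(fρ)) |∂P/∂n| = 3.43×10⁻³ / (6.85×10⁻⁵ × 1.14) = 43.9 m/s

43.9 m/s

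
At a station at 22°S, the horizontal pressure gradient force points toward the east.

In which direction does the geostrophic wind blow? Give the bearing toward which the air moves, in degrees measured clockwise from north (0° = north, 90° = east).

The pressure-gradient force points toward the east (bearing 090°).
Geostrophic balance: in the Southern Hemisphere the Coriolis force deflects motion to the left, so the geostrophic wind blows 90° to the left of the pressure-gradient force (low pressure on the right).
Rotating 090° by 90° counterclockwise gives 000° — the wind blows toward the north.

000°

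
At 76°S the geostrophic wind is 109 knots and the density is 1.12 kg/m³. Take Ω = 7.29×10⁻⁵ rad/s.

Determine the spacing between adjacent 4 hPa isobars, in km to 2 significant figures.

Coriolis parameter at 76°S:
f = 2Ω sin φ = 2 × 7.29×10⁻⁵ × sin 76° = 1.41×10⁻⁴ s⁻¹
Wind speed in SI: 109 knots = 56.1 m/s
Geostrophic balance rearranged: |∂P/∂n| = f ρ V_g
|∂P/∂n| = 1.41×10⁻⁴ × 1.12 × 56.1 = 8.88×10⁻³ Pa/m
Isobar spacing: Δn = ΔP/|∂P/∂n| = 400 Pa / 8.88×10⁻³ Pa/m = 45021 m ≈ 45 km

45 km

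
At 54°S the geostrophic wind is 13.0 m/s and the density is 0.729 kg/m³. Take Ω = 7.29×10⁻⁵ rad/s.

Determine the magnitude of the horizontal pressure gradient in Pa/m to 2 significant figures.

1.1×10⁻³ Pa/m

Coriolis parameter at 54°S:
f = 2Ω sin φ = 2 × 7.29×10⁻⁵ × sin 54° = 1.18×10⁻⁴ s⁻¹
Geostrophic balance rearranged: |∂P/∂n| = f ρ V_g
|∂P/∂n| = 1.18×10⁻⁴ × 0.729 × 13.0 = 1.12×10⁻³ Pa/m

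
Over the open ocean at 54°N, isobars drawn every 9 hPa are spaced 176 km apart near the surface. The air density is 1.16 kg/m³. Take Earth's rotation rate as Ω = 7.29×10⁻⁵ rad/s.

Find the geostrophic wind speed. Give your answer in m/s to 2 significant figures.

Coriolis parameter at 54°N:
f = 2Ω sin φ = 2 × 7.29×10⁻⁵ × sin 54° = 1.18×10⁻⁴ s⁻¹
Pressure gradient: |∂P/∂n| = 900 Pa / 176000 m = 5.11×10⁻³ Pa/m
Geostrophic balance (pressure-gradient force = Coriolis force):
V_g = (1/(fρ)) |∂P/∂n| = 5.11×10⁻³ / (1.18×10⁻⁴ × 1.16) = 37.4 m/s

37 m/s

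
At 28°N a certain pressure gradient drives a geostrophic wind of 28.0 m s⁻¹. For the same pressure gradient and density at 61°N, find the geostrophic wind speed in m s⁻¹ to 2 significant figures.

15 m s⁻¹

With the same pressure gradient and density, V_g ∝ 1/f ∝ 1/sin φ.
V₂ = V₁ · sin φ₁ / sin φ₂ = 28.0 × sin 28° / sin 61°
V₂ = 28.0 × 0.4695/0.8746 = 15 m s⁻¹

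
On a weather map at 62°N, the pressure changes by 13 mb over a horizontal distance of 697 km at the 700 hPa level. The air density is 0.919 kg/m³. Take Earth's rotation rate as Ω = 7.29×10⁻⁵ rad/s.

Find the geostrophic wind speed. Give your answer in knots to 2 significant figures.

Coriolis parameter at 62°N:
f = 2Ω sin φ = 2 × 7.29×10⁻⁵ × sin 62° = 1.29×10⁻⁴ s⁻¹
Pressure gradient: |∂P/∂n| = 1300 Pa / 697000 m = 1.87×10⁻³ Pa/m
Geostrophic balance (pressure-gradient force = Coriolis force):
V_g = (1/(fρ)) |∂P/∂n| = 1.87×10⁻³ / (1.29×10⁻⁴ × 0.919) = 15.8 m/s
Converting: 15.8 m/s × 1.944 = 31 knots

31 knots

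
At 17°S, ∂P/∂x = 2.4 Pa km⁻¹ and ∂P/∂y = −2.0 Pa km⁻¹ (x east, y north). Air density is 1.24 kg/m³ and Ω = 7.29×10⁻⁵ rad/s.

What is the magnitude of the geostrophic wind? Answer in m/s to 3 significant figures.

Coriolis parameter at 17°S:
f = 2Ω sin φ = 2 × 7.29×10⁻⁵ × sin 17° = 4.26×10⁻⁵ s⁻¹
In the Southern Hemisphere f is negative: f = −4.26×10⁻⁵ s⁻¹.
Component geostrophic relations (x east, y north):
u_g = −(1/(fρ)) ∂P/∂y,  v_g = (1/(fρ)) ∂P/∂x
u_g = −(−2.0×10⁻³)/(−4.26×10⁻⁵ × 1.24) = −37.8 m/s;  v_g = (2.4×10⁻³)/(−4.26×10⁻⁵ × 1.24) = −45.4 m/s
|V_g| = √(u_g² + v_g²) = 59.1 m/s

59.1 m/s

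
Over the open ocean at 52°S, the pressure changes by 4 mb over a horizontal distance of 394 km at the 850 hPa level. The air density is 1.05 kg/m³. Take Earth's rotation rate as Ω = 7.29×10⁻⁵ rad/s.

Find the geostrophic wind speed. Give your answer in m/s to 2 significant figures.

Coriolis parameter at 52°S:
f = 2Ω sin φ = 2 × 7.29×10⁻⁵ × sin 52° = 1.15×10⁻⁴ s⁻¹
Pressure gradient: |∂P/∂n| = 400 Pa / 394000 m = 1.02×10⁻³ Pa/m
Geostrophic balance (pressure-gradient force = Coriolis force):
V_g = (1/(fρ)) |∂P/∂n| = 1.02×10⁻³ / (1.15×10⁻⁴ × 1.05) = 8.42 m/s

8.4 m/s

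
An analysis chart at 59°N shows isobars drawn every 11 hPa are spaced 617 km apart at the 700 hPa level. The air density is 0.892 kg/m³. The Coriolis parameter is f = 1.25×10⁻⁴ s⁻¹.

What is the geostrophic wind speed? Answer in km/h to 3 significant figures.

57.6 km/h

Pressure gradient: |∂P/∂n| = 1100 Pa / 617000 m = 1.78×10⁻³ Pa/m
Geostrophic balance (pressure-gradient force = Coriolis force):
V_g = (1/(fρ)) |∂P/∂n| = 1.78×10⁻³ / (1.25×10⁻⁴ × 0.892) = 16.0 m/s
Converting: 16.0 m/s × 3.6 = 57.6 km/h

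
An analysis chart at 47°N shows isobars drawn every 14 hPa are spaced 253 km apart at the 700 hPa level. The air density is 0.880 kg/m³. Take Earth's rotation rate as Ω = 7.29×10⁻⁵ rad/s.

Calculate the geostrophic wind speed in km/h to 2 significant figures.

210 km/h

Coriolis parameter at 47°N:
f = 2Ω sin φ = 2 × 7.29×10⁻⁵ × sin 47° = 1.07×10⁻⁴ s⁻¹
Pressure gradient: |∂P/∂n| = 1400 Pa / 253000 m = 5.53×10⁻³ Pa/m
Geostrophic balance (pressure-gradient force = Coriolis force):
V_g = (1/(fρ)) |∂P/∂n| = 5.53×10⁻³ / (1.07×10⁻⁴ × 0.880) = 59.0 m/s
Converting: 59.0 m/s × 3.6 = 210 km/h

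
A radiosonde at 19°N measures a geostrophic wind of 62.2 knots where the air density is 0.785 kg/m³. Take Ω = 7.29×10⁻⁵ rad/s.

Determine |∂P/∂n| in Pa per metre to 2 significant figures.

Coriolis parameter at 19°N:
f = 2Ω sin φ = 2 × 7.29×10⁻⁵ × sin 19° = 4.75×10⁻⁵ s⁻¹
Wind speed in SI: 62.2 knots = 32.0 m/s
Geostrophic balance rearranged: |∂P/∂n| = f ρ V_g
|∂P/∂n| = 4.75×10⁻⁵ × 0.785 × 32.0 = 1.19×10⁻³ Pa/m

1.2×10⁻³ Pa/m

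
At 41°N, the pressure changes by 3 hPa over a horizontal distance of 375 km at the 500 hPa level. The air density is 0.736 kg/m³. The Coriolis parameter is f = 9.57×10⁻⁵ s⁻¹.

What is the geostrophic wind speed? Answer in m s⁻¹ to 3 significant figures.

11.4 m s⁻¹

Pressure gradient: |∂P/∂n| = 300 Pa / 375000 m = 8.00×10⁻⁴ Pa/m
Geostrophic balance (pressure-gradient force = Coriolis force):
V_g = (1/(fρ)) |∂P/∂n| = 8.00×10⁻⁴ / (9.57×10⁻⁵ × 0.736) = 11.4 m/s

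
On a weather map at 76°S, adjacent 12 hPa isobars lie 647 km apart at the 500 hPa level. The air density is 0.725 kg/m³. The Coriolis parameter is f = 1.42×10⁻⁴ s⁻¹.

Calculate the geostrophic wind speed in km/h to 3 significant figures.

Pressure gradient: |∂P/∂n| = 1200 Pa / 647000 m = 1.85×10⁻³ Pa/m
Geostrophic balance (pressure-gradient force = Coriolis force):
V_g = (1/(fρ)) |∂P/∂n| = 1.85×10⁻³ / (1.42×10⁻⁴ × 0.725) = 18.0 m/s
Converting: 18.0 m/s × 3.6 = 64.9 km/h

64.9 km/h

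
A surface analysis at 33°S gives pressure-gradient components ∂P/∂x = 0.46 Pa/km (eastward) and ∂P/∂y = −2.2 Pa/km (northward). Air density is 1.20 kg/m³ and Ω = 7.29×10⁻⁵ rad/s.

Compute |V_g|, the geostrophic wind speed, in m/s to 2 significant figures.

24 m/s

Coriolis parameter at 33°S:
f = 2Ω sin φ = 2 × 7.29×10⁻⁵ × sin 33° = 7.94×10⁻⁵ s⁻¹
In the Southern Hemisphere f is negative: f = −7.94×10⁻⁵ s⁻¹.
Component geostrophic relations (x east, y north):
u_g = −(1/(fρ)) ∂P/∂y,  v_g = (1/(fρ)) ∂P/∂x
u_g = −(−2.2×10⁻³)/(−7.94×10⁻⁵ × 1.20) = −23.1 m/s;  v_g = (0.46×10⁻³)/(−7.94×10⁻⁵ × 1.20) = −4.83 m/s
|V_g| = √(u_g² + v_g²) = 23.6 m/s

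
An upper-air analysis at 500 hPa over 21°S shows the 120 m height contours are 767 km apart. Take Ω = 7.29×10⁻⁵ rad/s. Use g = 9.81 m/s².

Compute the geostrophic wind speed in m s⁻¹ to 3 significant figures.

Coriolis parameter at 21°S:
f = 2Ω sin φ = 2 × 7.29×10⁻⁵ × sin 21° = 5.23×10⁻⁵ s⁻¹
Height gradient: |∂Z/∂n| = 120 m / 767000 m = 1.56×10⁻⁴
On a pressure surface, geostrophic balance gives V_g = (g/f)|∂Z/∂n|:
V_g = 9.81 × 1.56×10⁻⁴ / 5.23×10⁻⁵ = 29.4 m/s

29.4 m s⁻¹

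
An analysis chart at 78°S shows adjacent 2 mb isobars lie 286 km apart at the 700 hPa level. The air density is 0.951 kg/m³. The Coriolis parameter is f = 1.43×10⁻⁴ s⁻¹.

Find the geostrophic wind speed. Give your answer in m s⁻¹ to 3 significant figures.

5.14 m s⁻¹

Pressure gradient: |∂P/∂n| = 200 Pa / 286000 m = 6.99×10⁻⁴ Pa/m
Geostrophic balance (pressure-gradient force = Coriolis force):
V_g = (1/(fρ)) |∂P/∂n| = 6.99×10⁻⁴ / (1.43×10⁻⁴ × 0.951) = 5.14 m/s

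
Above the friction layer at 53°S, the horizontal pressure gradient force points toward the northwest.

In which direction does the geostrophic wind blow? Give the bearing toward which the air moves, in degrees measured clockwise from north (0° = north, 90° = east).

The pressure-gradient force points toward the northwest (bearing 315°).
Geostrophic balance: in the Southern Hemisphere the Coriolis force deflects motion to the left, so the geostrophic wind blows 90° to the left of the pressure-gradient force (low pressure on the right).
Rotating 315° by 90° counterclockwise gives 225° — the wind blows toward the southwest.

225°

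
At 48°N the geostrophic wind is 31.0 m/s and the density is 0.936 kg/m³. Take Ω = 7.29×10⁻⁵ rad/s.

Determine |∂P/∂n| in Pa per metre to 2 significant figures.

3.1×10⁻³ Pa/m

Coriolis parameter at 48°N:
f = 2Ω sin φ = 2 × 7.29×10⁻⁵ × sin 48° = 1.08×10⁻⁴ s⁻¹
Geostrophic balance rearranged: |∂P/∂n| = f ρ V_g
|∂P/∂n| = 1.08×10⁻⁴ × 0.936 × 31.0 = 3.14×10⁻³ Pa/m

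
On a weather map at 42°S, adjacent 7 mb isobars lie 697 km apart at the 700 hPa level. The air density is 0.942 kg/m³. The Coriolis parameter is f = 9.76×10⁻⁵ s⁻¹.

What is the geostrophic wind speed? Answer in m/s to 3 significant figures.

10.9 m/s

Pressure gradient: |∂P/∂n| = 700 Pa / 697000 m = 1.00×10⁻³ Pa/m
Geostrophic balance (pressure-gradient force = Coriolis force):
V_g = (1/(fρ)) |∂P/∂n| = 1.00×10⁻³ / (9.76×10⁻⁵ × 0.942) = 10.9 m/s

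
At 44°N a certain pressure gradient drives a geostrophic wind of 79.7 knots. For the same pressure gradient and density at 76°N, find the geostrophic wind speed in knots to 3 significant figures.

57.1 knots

With the same pressure gradient and density, V_g ∝ 1/f ∝ 1/sin φ.
V₂ = V₁ · sin φ₁ / sin φ₂ = 79.7 × sin 44° / sin 76°
V₂ = 79.7 × 0.6947/0.9703 = 57.1 knots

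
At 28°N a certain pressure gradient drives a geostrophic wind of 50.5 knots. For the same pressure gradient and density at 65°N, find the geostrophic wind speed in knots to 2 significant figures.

26 knots

With the same pressure gradient and density, V_g ∝ 1/f ∝ 1/sin φ.
V₂ = V₁ · sin φ₁ / sin φ₂ = 50.5 × sin 28° / sin 65°
V₂ = 50.5 × 0.4695/0.9063 = 26 knots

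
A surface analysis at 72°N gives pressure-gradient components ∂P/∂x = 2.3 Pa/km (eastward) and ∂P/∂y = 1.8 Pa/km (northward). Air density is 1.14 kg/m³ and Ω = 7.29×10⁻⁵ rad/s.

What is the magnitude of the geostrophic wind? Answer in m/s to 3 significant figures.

18.5 m/s

Coriolis parameter at 72°N:
f = 2Ω sin φ = 2 × 7.29×10⁻⁵ × sin 72° = 1.39×10⁻⁴ s⁻¹
Component geostrophic relations (x east, y north):
u_g = −(1/(fρ)) ∂P/∂y,  v_g = (1/(fρ)) ∂P/∂x
u_g = −(1.8×10⁻³)/(1.39×10⁻⁴ × 1.14) = −11.4 m/s;  v_g = (2.3×10⁻³)/(1.39×10⁻⁴ × 1.14) = 14.5 m/s
|V_g| = √(u_g² + v_g²) = 18.5 m/s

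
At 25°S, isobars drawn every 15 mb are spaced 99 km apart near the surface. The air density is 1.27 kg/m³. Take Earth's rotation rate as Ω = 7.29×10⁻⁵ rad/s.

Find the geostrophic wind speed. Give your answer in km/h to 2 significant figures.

700 km/h

Coriolis parameter at 25°S:
f = 2Ω sin φ = 2 × 7.29×10⁻⁵ × sin 25° = 6.16×10⁻⁵ s⁻¹
Pressure gradient: |∂P/∂n| = 1500 Pa / 99000 m = 1.52×10⁻² Pa/m
Geostrophic balance (pressure-gradient force = Coriolis force):
V_g = (1/(fρ)) |∂P/∂n| = 1.52×10⁻² / (6.16×10⁻⁵ × 1.27) = 194 m/s
Converting: 194 m/s × 3.6 = 700 km/h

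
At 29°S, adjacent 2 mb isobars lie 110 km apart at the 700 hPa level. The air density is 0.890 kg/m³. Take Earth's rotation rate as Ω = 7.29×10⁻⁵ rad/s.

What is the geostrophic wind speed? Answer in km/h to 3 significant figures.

104 km/h

Coriolis parameter at 29°S:
f = 2Ω sin φ = 2 × 7.29×10⁻⁵ × sin 29° = 7.07×10⁻⁵ s⁻¹
Pressure gradient: |∂P/∂n| = 200 Pa / 110000 m = 1.82×10⁻³ Pa/m
Geostrophic balance (pressure-gradient force = Coriolis force):
V_g = (1/(fρ)) |∂P/∂n| = 1.82×10⁻³ / (7.07×10⁻⁵ × 0.890) = 28.9 m/s
Converting: 28.9 m/s × 3.6 = 104 km/h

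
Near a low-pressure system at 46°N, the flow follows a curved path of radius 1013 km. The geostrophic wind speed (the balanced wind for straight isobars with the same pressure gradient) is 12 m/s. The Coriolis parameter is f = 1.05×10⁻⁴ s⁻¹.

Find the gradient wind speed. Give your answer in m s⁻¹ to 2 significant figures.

11 m s⁻¹

Around a low, centrifugal force acts outward with Coriolis, so pressure-gradient force balances both:
(1/ρ)|∂P/∂n| = fV + V²/R  →  V² + fR·V − fR·V_g = 0
With fR = 1.05×10⁻⁴ × 1013×10³ m = 106 m/s:
V = [−fR + √((fR)² + 4 fR V_g)]/2 = [−106 + √(106² + 4×106×12)]/2 = 10.9 m/s
Subgeostrophic (V < V_g = 12 m/s), as expected around a low.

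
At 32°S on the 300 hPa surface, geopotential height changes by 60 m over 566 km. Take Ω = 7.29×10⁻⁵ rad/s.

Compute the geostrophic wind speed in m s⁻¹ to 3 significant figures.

Coriolis parameter at 32°S:
f = 2Ω sin φ = 2 × 7.29×10⁻⁵ × sin 32° = 7.73×10⁻⁵ s⁻¹
Height gradient: |∂Z/∂n| = 60 m / 566000 m = 1.06×10⁻⁴
On a pressure surface, geostrophic balance gives V_g = (g/f)|∂Z/∂n|:
V_g = 9.81 × 1.06×10⁻⁴ / 7.73×10⁻⁵ = 13.5 m/s

13.5 m s⁻¹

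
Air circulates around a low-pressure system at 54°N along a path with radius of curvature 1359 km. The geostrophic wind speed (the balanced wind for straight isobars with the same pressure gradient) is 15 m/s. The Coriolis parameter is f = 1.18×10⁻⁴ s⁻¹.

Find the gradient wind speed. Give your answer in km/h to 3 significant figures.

Around a low, centrifugal force acts outward with Coriolis, so pressure-gradient force balances both:
(1/ρ)|∂P/∂n| = fV + V²/R  →  V² + fR·V − fR·V_g = 0
With fR = 1.18×10⁻⁴ × 1359×10³ m = 160 m/s:
V = [−fR + √((fR)² + 4 fR V_g)]/2 = [−160 + √(160² + 4×160×15)]/2 = 13.8 m/s
Subgeostrophic (V < V_g = 15 m/s), as expected around a low.
Converting: 13.8 m/s × 3.6 = 49.7 km/h

49.7 km/h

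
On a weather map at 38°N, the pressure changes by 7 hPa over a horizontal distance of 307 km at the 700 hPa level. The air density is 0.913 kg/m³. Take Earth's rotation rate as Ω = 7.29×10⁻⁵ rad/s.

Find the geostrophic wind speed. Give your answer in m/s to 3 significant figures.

Coriolis parameter at 38°N:
f = 2Ω sin φ = 2 × 7.29×10⁻⁵ × sin 38° = 8.98×10⁻⁵ s⁻¹
Pressure gradient: |∂P/∂n| = 700 Pa / 307000 m = 2.28×10⁻³ Pa/m
Geostrophic balance (pressure-gradient force = Coriolis force):
V_g = (1/(fρ)) |∂P/∂n| = 2.28×10⁻³ / (8.98×10⁻⁵ × 0.913) = 27.8 m/s

27.8 m/s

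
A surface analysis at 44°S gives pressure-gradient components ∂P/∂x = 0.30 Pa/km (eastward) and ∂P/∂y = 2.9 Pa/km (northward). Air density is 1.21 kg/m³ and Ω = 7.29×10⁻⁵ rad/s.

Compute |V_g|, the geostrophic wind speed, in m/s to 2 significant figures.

Coriolis parameter at 44°S:
f = 2Ω sin φ = 2 × 7.29×10⁻⁵ × sin 44° = 1.01×10⁻⁴ s⁻¹
In the Southern Hemisphere f is negative: f = −1.01×10⁻⁴ s⁻¹.
Component geostrophic relations (x east, y north):
u_g = −(1/(fρ)) ∂P/∂y,  v_g = (1/(fρ)) ∂P/∂x
u_g = −(2.9×10⁻³)/(−1.01×10⁻⁴ × 1.21) = 23.7 m/s;  v_g = (0.30×10⁻³)/(−1.01×10⁻⁴ × 1.21) = −2.45 m/s
|V_g| = √(u_g² + v_g²) = 23.8 m/s

24 m/s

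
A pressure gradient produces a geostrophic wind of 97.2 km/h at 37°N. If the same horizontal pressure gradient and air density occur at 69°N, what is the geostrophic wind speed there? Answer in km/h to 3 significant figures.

With the same pressure gradient and density, V_g ∝ 1/f ∝ 1/sin φ.
V₂ = V₁ · sin φ₁ / sin φ₂ = 97.2 × sin 37° / sin 69°
V₂ = 97.2 × 0.6018/0.9336 = 62.7 km/h

62.7 km/h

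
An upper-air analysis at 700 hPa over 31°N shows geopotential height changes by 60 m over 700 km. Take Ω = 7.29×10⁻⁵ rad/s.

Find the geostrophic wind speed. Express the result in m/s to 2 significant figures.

11 m/s

Coriolis parameter at 31°N:
f = 2Ω sin φ = 2 × 7.29×10⁻⁵ × sin 31° = 7.51×10⁻⁵ s⁻¹
Height gradient: |∂Z/∂n| = 60 m / 700000 m = 8.57×10⁻⁵
On a pressure surface, geostrophic balance gives V_g = (g/f)|∂Z/∂n|:
V_g = 9.81 × 8.57×10⁻⁵ / 7.51×10⁻⁵ = 11.2 m/s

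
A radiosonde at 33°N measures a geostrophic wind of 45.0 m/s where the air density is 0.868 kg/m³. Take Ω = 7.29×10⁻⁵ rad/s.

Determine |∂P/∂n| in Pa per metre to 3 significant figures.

Coriolis parameter at 33°N:
f = 2Ω sin φ = 2 × 7.29×10⁻⁵ × sin 33° = 7.94×10⁻⁵ s⁻¹
Geostrophic balance rearranged: |∂P/∂n| = f ρ V_g
|∂P/∂n| = 7.94×10⁻⁵ × 0.868 × 45.0 = 3.10×10⁻³ Pa/m

3.10×10⁻³ Pa/m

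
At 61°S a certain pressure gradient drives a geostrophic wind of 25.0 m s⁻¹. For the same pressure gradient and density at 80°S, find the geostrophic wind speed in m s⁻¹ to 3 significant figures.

22.2 m s⁻¹

With the same pressure gradient and density, V_g ∝ 1/f ∝ 1/sin φ.
V₂ = V₁ · sin φ₁ / sin φ₂ = 25.0 × sin 61° / sin 80°
V₂ = 25.0 × 0.8746/0.9848 = 22.2 m s⁻¹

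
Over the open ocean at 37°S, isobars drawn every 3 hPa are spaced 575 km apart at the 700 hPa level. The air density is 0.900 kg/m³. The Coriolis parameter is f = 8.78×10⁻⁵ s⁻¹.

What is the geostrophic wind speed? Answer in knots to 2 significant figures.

13 knots

Pressure gradient: |∂P/∂n| = 300 Pa / 575000 m = 5.22×10⁻⁴ Pa/m
Geostrophic balance (pressure-gradient force = Coriolis force):
V_g = (1/(fρ)) |∂P/∂n| = 5.22×10⁻⁴ / (8.78×10⁻⁵ × 0.900) = 6.60 m/s
Converting: 6.60 m/s × 1.944 = 13 knots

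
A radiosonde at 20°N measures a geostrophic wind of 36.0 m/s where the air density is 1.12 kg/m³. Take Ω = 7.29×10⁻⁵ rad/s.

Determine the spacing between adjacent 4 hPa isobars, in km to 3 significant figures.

Coriolis parameter at 20°N:
f = 2Ω sin φ = 2 × 7.29×10⁻⁵ × sin 20° = 4.99×10⁻⁵ s⁻¹
Geostrophic balance rearranged: |∂P/∂n| = f ρ V_g
|∂P/∂n| = 4.99×10⁻⁵ × 1.12 × 36.0 = 2.01×10⁻³ Pa/m
Isobar spacing: Δn = ΔP/|∂P/∂n| = 400 Pa / 2.01×10⁻³ Pa/m = 198944 m ≈ 199 km

199 km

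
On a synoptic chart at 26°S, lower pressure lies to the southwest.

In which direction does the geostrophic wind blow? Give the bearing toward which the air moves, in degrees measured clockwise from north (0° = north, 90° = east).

The pressure-gradient force points toward the southwest (bearing 225°).
Geostrophic balance: in the Southern Hemisphere the Coriolis force deflects motion to the left, so the geostrophic wind blows 90° to the left of the pressure-gradient force (low pressure on the right).
Rotating 225° by 90° counterclockwise gives 135° — the wind blows toward the southeast.

135°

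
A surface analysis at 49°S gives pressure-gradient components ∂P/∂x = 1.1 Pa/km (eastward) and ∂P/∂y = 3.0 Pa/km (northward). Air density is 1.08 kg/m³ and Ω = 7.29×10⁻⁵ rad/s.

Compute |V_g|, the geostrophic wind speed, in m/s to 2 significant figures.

27 m/s

Coriolis parameter at 49°S:
f = 2Ω sin φ = 2 × 7.29×10⁻⁵ × sin 49° = 1.10×10⁻⁴ s⁻¹
In the Southern Hemisphere f is negative: f = −1.10×10⁻⁴ s⁻¹.
Component geostrophic relations (x east, y north):
u_g = −(1/(fρ)) ∂P/∂y,  v_g = (1/(fρ)) ∂P/∂x
u_g = −(3.0×10⁻³)/(−1.10×10⁻⁴ × 1.08) = 25.2 m/s;  v_g = (1.1×10⁻³)/(−1.10×10⁻⁴ × 1.08) = −9.26 m/s
|V_g| = √(u_g² + v_g²) = 26.9 m/s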